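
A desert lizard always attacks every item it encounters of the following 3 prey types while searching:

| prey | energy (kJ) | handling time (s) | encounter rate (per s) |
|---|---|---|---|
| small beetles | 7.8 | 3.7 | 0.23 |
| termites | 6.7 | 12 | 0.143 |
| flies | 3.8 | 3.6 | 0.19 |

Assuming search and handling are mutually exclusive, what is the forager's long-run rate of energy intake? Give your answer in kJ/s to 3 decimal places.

Energy encountered per unit search time: 0.23×7.8 + 0.143×6.7 + 0.19×3.8 = 3.474 kJ/s.
Handling time per unit search time: 0.23×3.7 + 0.143×12 + 0.19×3.6 = 3.251.
Rate = 3.474/(1 + 3.251) = 0.8172 kJ/s.

0.817 kJ/s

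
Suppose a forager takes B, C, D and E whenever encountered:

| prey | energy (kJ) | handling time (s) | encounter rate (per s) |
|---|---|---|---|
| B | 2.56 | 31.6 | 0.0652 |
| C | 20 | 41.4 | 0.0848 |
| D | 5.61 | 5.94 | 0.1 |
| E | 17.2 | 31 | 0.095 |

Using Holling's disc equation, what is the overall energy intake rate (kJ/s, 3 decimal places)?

Energy encountered per unit search time: 0.0652×2.56 + 0.0848×20 + 0.1×5.61 + 0.095×17.2 = 4.058 kJ/s.
Handling time per unit search time: 0.0652×31.6 + 0.0848×41.4 + 0.1×5.94 + 0.095×31 = 9.11.
Rate = 4.058/(1 + 9.11) = 0.4014 kJ/s.

0.401 kJ/s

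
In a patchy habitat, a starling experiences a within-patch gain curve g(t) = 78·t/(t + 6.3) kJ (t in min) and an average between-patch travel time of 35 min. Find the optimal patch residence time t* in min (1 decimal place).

Maximise g(t)/(T+t): set derivative to zero → g'(t)(T+t) = g(t).
g'(t) = 78·6.3/(t + 6.3)². Setting 78·6.3/(t+6.3)² = 78t/[(t+6.3)(35+t)] gives 6.3(35+t) = t(t+6.3), so t² = 6.3×35 = 220.5.
t* = √220.5 = 14.85 min.

14.8 min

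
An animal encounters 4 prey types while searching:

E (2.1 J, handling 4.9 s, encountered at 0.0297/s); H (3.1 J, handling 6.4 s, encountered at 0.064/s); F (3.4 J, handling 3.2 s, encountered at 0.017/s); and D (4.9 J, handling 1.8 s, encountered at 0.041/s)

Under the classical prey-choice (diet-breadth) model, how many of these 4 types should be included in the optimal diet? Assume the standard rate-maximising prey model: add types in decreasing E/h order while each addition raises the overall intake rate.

Rank by E/h (J/s): D 2.72, F 1.06, H 0.484, E 0.429. Include each in turn until the next type's E/h falls below the running intake rate.
Rate on top 1: 0.1871. F: 1.06 > 0.1871 → include.
Rate on top 2: 0.2293. H: 0.484 > 0.2293 → include.
Rate on top 3: 0.2972. E: 0.429 > 0.2972 → include.
Optimal diet: D, F, H, E — 4 of 4 types.

4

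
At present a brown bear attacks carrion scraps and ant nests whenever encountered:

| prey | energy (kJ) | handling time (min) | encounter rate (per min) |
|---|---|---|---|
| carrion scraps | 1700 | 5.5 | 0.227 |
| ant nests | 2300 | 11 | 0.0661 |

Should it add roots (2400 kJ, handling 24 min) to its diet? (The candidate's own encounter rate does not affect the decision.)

On carrion scraps and ant nests alone, R = ΣλE/(1+Σλh) = 537.9/2.976 = 180.8 kJ/min.
Profitability of roots: 2400/24 = 100 kJ/min.
Since 100 < R, time spent handling roots is better spent searching.

No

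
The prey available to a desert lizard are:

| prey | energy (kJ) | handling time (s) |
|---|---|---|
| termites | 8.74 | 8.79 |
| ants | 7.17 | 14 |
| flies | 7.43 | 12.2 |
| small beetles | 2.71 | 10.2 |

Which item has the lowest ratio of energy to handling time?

small beetles

Profitability E/h (kJ/s): termites = 8.74/8.79 = 0.994, ants = 7.17/14 = 0.512, flies = 7.43/12.2 = 0.609, small beetles = 2.71/10.2 = 0.266.
Ranked: termites > flies > ants > small beetles.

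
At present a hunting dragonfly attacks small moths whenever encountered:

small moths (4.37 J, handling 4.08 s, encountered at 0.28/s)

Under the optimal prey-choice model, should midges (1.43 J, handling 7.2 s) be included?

On small moths alone, R = ΣλE/(1+Σλh) = 1.224/2.142 = 0.5711 J/s.
midges: E/h = 1.43/7.2 = 0.1986 J/s.
Since 0.1986 < R, time spent handling midges is better spent searching.

No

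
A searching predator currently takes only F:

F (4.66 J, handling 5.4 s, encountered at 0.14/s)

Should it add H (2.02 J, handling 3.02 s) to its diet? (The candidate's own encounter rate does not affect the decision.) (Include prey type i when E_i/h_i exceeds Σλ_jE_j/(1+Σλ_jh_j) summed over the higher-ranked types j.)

Yes

Intake rate on the current diet: R = (0.14×4.66) / (1 + 0.14×5.4) = 0.6524/1.756 = 0.3715 J/s.
H: E/h = 2.02/3.02 = 0.6689 J/s.
Since 0.6689 > R, including H increases the long-run rate.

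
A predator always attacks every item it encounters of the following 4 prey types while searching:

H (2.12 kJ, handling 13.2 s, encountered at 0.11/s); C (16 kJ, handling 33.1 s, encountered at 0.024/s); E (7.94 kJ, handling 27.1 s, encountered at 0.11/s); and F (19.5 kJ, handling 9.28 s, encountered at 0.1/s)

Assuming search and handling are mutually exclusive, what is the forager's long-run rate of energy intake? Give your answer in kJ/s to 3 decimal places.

R = (0.11×2.12 + 0.024×16 + 0.11×7.94 + 0.1×19.5) / (1 + 0.11×13.2 + 0.024×33.1 + 0.11×27.1 + 0.1×9.28) = 3.441/7.155 = 0.4808 kJ/s.

0.481 kJ/s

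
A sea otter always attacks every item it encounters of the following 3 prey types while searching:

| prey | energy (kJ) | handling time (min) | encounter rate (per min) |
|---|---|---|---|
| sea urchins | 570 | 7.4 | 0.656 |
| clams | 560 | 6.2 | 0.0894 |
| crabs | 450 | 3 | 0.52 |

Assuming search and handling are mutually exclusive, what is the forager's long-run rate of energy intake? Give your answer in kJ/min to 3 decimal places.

82.571 kJ/min

Energy encountered per unit search time: 0.656×570 + 0.0894×560 + 0.52×450 = 658 kJ/min.
Handling time per unit search time: 0.656×7.4 + 0.0894×6.2 + 0.52×3 = 6.969.
Rate = 658/(1 + 6.969) = 82.57 kJ/min.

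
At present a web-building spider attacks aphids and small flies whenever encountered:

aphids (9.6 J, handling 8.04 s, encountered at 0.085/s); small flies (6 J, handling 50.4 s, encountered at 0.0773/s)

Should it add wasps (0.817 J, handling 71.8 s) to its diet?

No

On aphids and small flies alone, R = ΣλE/(1+Σλh) = 1.28/5.579 = 0.2294 J/s.
wasps: E/h = 0.817/71.8 = 0.01138 J/s.
0.01138 < 0.2294, so adding wasps would lower the average — exclude it.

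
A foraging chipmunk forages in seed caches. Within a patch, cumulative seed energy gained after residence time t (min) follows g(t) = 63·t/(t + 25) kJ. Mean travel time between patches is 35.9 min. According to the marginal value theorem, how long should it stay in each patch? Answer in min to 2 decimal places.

29.96 min

Optimal t* satisfies g'(t*) = g(t*)/(T + t*).
g'(t) = 63·25/(t + 25)². Setting 63·25/(t+25)² = 63t/[(t+25)(35.9+t)] gives 25(35.9+t) = t(t+25), so t² = 25×35.9 = 897.5.
t* = √897.5 = 29.96 min.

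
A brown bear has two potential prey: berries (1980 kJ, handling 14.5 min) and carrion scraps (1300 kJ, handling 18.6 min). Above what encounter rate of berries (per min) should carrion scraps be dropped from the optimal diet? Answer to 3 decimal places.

0.072 per min

At the threshold, the rate on berries alone equals the profitability of carrion scraps: λ·1980/(1 + λ·14.5) = 1300/18.6 = 69.89.
Rearranging, λ(1980 − 69.89×14.5) = 69.89, so λ = 69.89/966.6 = 0.07231 per min.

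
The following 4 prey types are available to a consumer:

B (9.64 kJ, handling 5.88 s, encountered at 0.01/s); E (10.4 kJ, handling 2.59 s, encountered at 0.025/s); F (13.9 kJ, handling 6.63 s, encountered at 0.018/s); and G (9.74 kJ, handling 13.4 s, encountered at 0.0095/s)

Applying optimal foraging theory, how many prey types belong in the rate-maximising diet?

E/h in descending order: E 4.02, F 2.1, B 1.64, G 0.727 kJ/s. The optimal diet is the largest prefix of this list for which every included type satisfies E_i/h_i > R on the types above it.
Rate on top 1: 0.2442. F: 2.1 > 0.2442 → include.
Rate on top 2: 0.4309. B: 1.64 > 0.4309 → include.
Rate on top 3: 0.4881. G: 0.727 > 0.4881 → include.
Optimal diet: E, F, B, G — 4 of 4 types.

4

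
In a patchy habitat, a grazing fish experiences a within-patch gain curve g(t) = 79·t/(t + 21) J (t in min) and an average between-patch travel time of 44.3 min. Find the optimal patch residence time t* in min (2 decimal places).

Optimal t* satisfies g'(t*) = g(t*)/(T + t*).
g'(t) = 79·21/(t + 21)². Setting 79·21/(t+21)² = 79t/[(t+21)(44.3+t)] gives 21(44.3+t) = t(t+21), so t² = 21×44.3 = 930.3.
t* = √930.3 = 30.5 min.

30.50 min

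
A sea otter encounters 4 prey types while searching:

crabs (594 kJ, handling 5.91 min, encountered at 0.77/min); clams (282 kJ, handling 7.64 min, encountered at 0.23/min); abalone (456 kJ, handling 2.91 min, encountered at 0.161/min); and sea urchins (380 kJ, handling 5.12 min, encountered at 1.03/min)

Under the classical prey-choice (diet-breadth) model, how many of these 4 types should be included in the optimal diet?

Profitabilities (E/h, kJ/min): abalone 157, crabs 101, sea urchins 74.2, clams 36.9. Add prey in this order while the next type's profitability exceeds the intake rate on those already taken.
Rate on top 1: 49.99. crabs: 101 > 49.99 → include.
Rate on top 2: 88.18. sea urchins: 74.2 < 88.18 → exclude; stop.
Optimal diet: abalone, crabs — 2 of 4 types.

2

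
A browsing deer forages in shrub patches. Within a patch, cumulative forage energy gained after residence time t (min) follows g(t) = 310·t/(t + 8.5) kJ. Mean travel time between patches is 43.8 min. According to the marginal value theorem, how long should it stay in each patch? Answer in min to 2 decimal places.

By the marginal value theorem, leave when the instantaneous gain rate g'(t) equals the habitat-wide average g(t)/(T + t).
g'(t) = 310·8.5/(t + 8.5)². Setting 310·8.5/(t+8.5)² = 310t/[(t+8.5)(43.8+t)] gives 8.5(43.8+t) = t(t+8.5), so t² = 8.5×43.8 = 372.3.
t* = √372.3 = 19.3 min.

19.30 min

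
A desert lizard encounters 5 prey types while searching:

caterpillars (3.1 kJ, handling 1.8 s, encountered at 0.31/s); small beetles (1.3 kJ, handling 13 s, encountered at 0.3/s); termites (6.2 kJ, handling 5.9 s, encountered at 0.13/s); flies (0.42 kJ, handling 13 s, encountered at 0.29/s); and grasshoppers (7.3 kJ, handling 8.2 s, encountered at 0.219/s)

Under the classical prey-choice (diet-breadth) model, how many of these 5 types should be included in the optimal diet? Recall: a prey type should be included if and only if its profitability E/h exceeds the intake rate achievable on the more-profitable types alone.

E/h in descending order: caterpillars 1.72, termites 1.05, grasshoppers 0.89, small beetles 0.1, flies 0.0323 kJ/s. The optimal diet is the largest prefix of this list for which every included type satisfies E_i/h_i > R on the types above it.
Rate on top 1: 0.6168. termites: 1.05 > 0.6168 → include.
Rate on top 2: 0.76. grasshoppers: 0.89 > 0.76 → include.
Rate on top 3: 0.8168. small beetles: 0.1 < 0.8168 → exclude; stop.
Optimal diet: caterpillars, termites, grasshoppers — 3 of 5 types.

3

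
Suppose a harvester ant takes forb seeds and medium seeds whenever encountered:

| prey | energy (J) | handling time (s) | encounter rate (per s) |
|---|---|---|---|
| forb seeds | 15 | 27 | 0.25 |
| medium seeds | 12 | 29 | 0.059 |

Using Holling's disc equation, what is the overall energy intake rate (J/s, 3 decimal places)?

Energy encountered per unit search time: 0.25×15 + 0.059×12 = 4.458 J/s.
Handling time per unit search time: 0.25×27 + 0.059×29 = 8.461.
Rate = 4.458/(1 + 8.461) = 0.4712 J/s.

0.471 J/s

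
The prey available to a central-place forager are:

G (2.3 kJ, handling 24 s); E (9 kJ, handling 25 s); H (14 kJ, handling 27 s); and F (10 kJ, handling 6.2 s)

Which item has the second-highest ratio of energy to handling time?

Profitability E/h (kJ/s): G = 2.3/24 = 0.0958, E = 9/25 = 0.36, H = 14/27 = 0.519, F = 10/6.2 = 1.61.
Ranked: F > H > E > G.

H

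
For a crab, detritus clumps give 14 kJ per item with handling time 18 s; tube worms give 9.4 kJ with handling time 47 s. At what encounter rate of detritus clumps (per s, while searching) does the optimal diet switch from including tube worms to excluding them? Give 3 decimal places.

0.019 per s

Drop tube worms once their profitability E₂/h₂ falls below the rate achievable on detritus clumps alone: E₂/h₂ = λE₁/(1 + λh₁).
Solve for λ: λE₁h₂ = E₂(1 + λh₁) → λ(E₁h₂ − E₂h₁) = E₂ → λ = E₂/(E₁h₂ − E₂h₁).
λ = 9.4/(14×47 − 9.4×18) = 9.4/488.8 = 0.01923 per s.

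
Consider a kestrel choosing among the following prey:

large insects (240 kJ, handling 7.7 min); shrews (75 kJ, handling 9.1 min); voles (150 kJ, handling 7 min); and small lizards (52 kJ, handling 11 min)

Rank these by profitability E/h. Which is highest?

large insects

In descending order of E/h:
large insects: 240/7.7 = 31.2 kJ/min
voles: 150/7 = 21.4 kJ/min
shrews: 75/9.1 = 8.24 kJ/min
small lizards: 52/11 = 4.73 kJ/min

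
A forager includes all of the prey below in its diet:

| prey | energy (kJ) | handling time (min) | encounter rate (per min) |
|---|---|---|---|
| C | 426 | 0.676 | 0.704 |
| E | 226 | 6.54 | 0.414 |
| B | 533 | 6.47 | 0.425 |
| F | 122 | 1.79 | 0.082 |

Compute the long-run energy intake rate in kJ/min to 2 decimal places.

88.98 kJ/min

R = Σλ_iE_i / (1 + Σλ_ih_i)
Numerator: 0.704×426 + 0.414×226 + 0.425×533 + 0.082×122 = 630
Denominator: 1 + 0.704×0.676 + 0.414×6.54 + 0.425×6.47 + 0.082×1.79 = 7.08
R = 630/7.08 = 88.98 kJ/min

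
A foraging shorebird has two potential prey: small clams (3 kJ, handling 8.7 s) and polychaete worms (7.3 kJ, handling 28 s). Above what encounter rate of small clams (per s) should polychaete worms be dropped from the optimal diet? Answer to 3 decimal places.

At the threshold, the rate on small clams alone equals the profitability of polychaete worms: λ·3/(1 + λ·8.7) = 7.3/28 = 0.2607.
Rearranging, λ(3 − 0.2607×8.7) = 0.2607, so λ = 0.2607/0.7318 = 0.3563 per s.

0.356 per s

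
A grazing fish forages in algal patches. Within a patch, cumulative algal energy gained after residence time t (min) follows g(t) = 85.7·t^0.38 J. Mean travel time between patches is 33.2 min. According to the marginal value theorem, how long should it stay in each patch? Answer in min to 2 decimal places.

Maximise g(t)/(T+t): set derivative to zero → g'(t)(T+t) = g(t).
g'(t) = 0.38·85.7·t^-0.62. Setting 0.38·85.7·t^-0.62 = 85.7·t^0.38/(33.2+t) gives 0.38(33.2+t) = t, so 0.62·t = 0.38×33.2.
t* = 0.38×33.2/0.62 = 20.35 min.

20.35 min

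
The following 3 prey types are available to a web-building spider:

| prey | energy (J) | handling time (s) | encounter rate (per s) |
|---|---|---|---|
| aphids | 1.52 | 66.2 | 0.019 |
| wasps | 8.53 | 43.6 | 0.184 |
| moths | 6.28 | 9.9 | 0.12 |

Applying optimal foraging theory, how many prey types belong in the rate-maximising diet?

1

Rank by E/h (J/s): moths 0.634, wasps 0.196, aphids 0.023. Include each in turn until the next type's E/h falls below the running intake rate.
Rate on top 1: 0.3444. wasps: 0.196 < 0.3444 → exclude; stop.
Optimal diet: moths — 1 of 3 types.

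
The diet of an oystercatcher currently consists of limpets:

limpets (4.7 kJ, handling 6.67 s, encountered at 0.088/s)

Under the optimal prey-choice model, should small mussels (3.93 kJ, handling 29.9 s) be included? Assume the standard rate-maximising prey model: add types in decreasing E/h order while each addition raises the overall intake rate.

No

Intake rate on the current diet: R = (0.088×4.7) / (1 + 0.088×6.67) = 0.4136/1.587 = 0.2606 kJ/s.
small mussels: E/h = 3.93/29.9 = 0.1314 kJ/s.
Since 0.1314 < R, time spent handling small mussels is better spent searching.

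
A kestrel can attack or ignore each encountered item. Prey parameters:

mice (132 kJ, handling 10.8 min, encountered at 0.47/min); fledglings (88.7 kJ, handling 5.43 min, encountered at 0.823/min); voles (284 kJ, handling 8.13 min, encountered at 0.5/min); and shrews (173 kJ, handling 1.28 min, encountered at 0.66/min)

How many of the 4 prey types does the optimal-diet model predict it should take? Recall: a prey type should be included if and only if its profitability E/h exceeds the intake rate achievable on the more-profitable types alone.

Rank by E/h (kJ/min): shrews 135, voles 34.9, fledglings 16.3, mice 12.2. Include each in turn until the next type's E/h falls below the running intake rate.
Rate on top 1: 61.89. voles: 34.9 < 61.89 → exclude; stop.
Optimal diet: shrews — 1 of 4 types.

1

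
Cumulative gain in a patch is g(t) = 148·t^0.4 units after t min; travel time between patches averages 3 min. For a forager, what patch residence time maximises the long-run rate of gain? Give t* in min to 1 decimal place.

By the marginal value theorem, leave when the instantaneous gain rate g'(t) equals the habitat-wide average g(t)/(T + t).
g'(t) = 0.4·148·t^-0.6. Setting 0.4·148·t^-0.6 = 148·t^0.4/(3+t) gives 0.4(3+t) = t, so 0.60·t = 0.4×3.
t* = 0.4×3/0.60 = 2 min.

2.0 min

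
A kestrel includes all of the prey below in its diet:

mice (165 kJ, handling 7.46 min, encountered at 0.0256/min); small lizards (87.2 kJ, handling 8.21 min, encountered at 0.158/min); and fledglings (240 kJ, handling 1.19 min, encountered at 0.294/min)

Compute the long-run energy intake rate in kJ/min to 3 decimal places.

Energy encountered per unit search time: 0.0256×165 + 0.158×87.2 + 0.294×240 = 88.56 kJ/min.
Handling time per unit search time: 0.0256×7.46 + 0.158×8.21 + 0.294×1.19 = 1.838.
Rate = 88.56/(1 + 1.838) = 31.21 kJ/min.

31.205 kJ/min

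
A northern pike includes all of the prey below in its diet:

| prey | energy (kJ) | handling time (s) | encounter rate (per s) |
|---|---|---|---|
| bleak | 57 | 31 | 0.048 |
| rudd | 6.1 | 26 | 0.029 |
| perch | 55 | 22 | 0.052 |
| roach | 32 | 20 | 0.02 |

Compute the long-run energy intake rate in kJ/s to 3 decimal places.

Energy encountered per unit search time: 0.048×57 + 0.029×6.1 + 0.052×55 + 0.02×32 = 6.413 kJ/s.
Handling time per unit search time: 0.048×31 + 0.029×26 + 0.052×22 + 0.02×20 = 3.786.
Rate = 6.413/(1 + 3.786) = 1.34 kJ/s.

1.340 kJ/s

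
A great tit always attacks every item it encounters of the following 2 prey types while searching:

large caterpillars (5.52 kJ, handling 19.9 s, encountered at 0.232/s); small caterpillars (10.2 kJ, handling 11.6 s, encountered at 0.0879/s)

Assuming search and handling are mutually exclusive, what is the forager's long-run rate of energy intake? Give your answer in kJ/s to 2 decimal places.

0.33 kJ/s

R = (0.232×5.52 + 0.0879×10.2) / (1 + 0.232×19.9 + 0.0879×11.6) = 2.177/6.636 = 0.3281 kJ/s.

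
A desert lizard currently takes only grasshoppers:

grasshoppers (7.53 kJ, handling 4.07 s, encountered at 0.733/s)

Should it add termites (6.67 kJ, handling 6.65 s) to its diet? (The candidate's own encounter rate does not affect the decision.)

Intake rate on the current diet: R = (0.733×7.53) / (1 + 0.733×4.07) = 5.519/3.983 = 1.386 kJ/s.
Profitability of termites: 6.67/6.65 = 1.003 kJ/s.
Since 1.003 < R, time spent handling termites is better spent searching.

No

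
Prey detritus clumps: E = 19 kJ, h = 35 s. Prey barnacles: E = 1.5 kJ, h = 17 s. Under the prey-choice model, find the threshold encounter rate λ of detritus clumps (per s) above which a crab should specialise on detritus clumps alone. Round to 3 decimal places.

At the threshold, the rate on detritus clumps alone equals the profitability of barnacles: λ·19/(1 + λ·35) = 1.5/17 = 0.08824.
Rearranging, λ(19 − 0.08824×35) = 0.08824, so λ = 0.08824/15.91 = 0.005545 per s.

0.006 per s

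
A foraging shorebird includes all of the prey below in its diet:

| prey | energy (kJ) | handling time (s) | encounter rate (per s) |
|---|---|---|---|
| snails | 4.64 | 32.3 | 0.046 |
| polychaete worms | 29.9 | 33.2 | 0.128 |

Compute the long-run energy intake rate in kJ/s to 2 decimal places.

Energy encountered per unit search time: 0.046×4.64 + 0.128×29.9 = 4.041 kJ/s.
Handling time per unit search time: 0.046×32.3 + 0.128×33.2 = 5.735.
Rate = 4.041/(1 + 5.735) = 0.5999 kJ/s.

0.60 kJ/s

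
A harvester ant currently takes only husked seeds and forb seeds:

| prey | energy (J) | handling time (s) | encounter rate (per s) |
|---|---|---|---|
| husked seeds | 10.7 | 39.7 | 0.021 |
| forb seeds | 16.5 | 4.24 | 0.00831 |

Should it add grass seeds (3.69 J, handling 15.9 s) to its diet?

Yes

Intake rate on the current diet: R = (0.021×10.7 + 0.00831×16.5) / (1 + 0.021×39.7 + 0.00831×4.24) = 0.3618/1.869 = 0.1936 J/s.
Profitability of grass seeds: 3.69/15.9 = 0.2321 J/s.
Since 0.2321 > R, including grass seeds increases the long-run rate.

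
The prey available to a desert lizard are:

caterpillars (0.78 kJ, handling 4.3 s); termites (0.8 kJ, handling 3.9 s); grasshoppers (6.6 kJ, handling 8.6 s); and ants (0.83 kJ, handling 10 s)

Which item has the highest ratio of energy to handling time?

Profitability E/h (kJ/s): caterpillars = 0.78/4.3 = 0.181, termites = 0.8/3.9 = 0.205, grasshoppers = 6.6/8.6 = 0.767, ants = 0.83/10 = 0.083.
Ranked: grasshoppers > termites > caterpillars > ants.

grasshoppers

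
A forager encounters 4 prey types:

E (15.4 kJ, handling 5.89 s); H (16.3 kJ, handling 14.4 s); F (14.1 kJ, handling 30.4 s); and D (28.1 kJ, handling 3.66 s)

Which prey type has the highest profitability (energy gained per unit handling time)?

D

In descending order of E/h:
D: 28.1/3.66 = 7.68 kJ/s
E: 15.4/5.89 = 2.61 kJ/s
H: 16.3/14.4 = 1.13 kJ/s
F: 14.1/30.4 = 0.464 kJ/s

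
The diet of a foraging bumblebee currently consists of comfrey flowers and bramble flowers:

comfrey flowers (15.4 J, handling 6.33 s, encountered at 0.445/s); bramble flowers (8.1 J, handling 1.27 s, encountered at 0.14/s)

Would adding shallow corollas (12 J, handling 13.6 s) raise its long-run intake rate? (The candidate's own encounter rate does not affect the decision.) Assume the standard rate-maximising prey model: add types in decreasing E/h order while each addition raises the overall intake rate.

No

Current rate: (0.445×15.4 + 0.14×8.1)/(1 + 0.445×6.33 + 0.14×1.27) = 1.999 J/s.
shallow corollas: E/h = 12/13.6 = 0.8824 J/s.
0.8824 < 1.999, so adding shallow corollas would lower the average — exclude it.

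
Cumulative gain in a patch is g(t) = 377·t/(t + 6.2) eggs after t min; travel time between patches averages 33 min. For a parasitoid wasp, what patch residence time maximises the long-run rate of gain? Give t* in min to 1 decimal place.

Optimal t* satisfies g'(t*) = g(t*)/(T + t*).
g'(t) = 377·6.2/(t + 6.2)². Setting 377·6.2/(t+6.2)² = 377t/[(t+6.2)(33+t)] gives 6.2(33+t) = t(t+6.2), so t² = 6.2×33 = 204.6.
t* = √204.6 = 14.3 min.

14.3 min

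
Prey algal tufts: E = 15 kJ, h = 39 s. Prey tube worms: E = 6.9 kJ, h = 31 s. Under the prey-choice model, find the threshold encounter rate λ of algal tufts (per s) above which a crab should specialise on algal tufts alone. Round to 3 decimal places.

0.035 per s

The zero-one rule: include tube worms iff E₂/h₂ > λE₁/(1+λh₁). Equality gives the switch point.
λE₁h₂ = E₂ + λE₂h₁ ⇒ λ = E₂/(E₁h₂ − E₂h₁) = 6.9/(465 − 269.1) = 0.03522 per s.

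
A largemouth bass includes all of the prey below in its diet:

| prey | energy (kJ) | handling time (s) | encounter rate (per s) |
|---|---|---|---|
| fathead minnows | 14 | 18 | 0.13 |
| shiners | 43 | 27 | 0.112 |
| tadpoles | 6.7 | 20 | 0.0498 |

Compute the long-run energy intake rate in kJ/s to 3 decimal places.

Energy encountered per unit search time: 0.13×14 + 0.112×43 + 0.0498×6.7 = 6.97 kJ/s.
Handling time per unit search time: 0.13×18 + 0.112×27 + 0.0498×20 = 6.36.
Rate = 6.97/(1 + 6.36) = 0.947 kJ/s.

0.947 kJ/s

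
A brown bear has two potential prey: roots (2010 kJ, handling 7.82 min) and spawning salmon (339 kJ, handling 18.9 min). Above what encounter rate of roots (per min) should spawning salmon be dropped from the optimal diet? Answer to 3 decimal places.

0.010 per min

The zero-one rule: include spawning salmon iff E₂/h₂ > λE₁/(1+λh₁). Equality gives the switch point.
λE₁h₂ = E₂ + λE₂h₁ ⇒ λ = E₂/(E₁h₂ − E₂h₁) = 339/(3.799e+04 − 2651) = 0.009593 per min.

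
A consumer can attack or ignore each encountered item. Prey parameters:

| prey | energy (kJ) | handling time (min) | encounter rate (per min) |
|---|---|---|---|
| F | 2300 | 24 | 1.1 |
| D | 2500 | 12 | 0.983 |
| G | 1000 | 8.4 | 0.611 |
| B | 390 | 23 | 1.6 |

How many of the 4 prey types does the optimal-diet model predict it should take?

1

E/h in descending order: D 208, G 119, F 95.8, B 17 kJ/min. The optimal diet is the largest prefix of this list for which every included type satisfies E_i/h_i > R on the types above it.
Rate on top 1: 192.1. G: 119 < 192.1 → exclude; stop.
Optimal diet: D — 1 of 4 types.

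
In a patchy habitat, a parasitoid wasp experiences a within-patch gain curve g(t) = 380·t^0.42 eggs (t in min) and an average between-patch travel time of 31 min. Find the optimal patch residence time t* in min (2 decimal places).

22.45 min

Optimal t* satisfies g'(t*) = g(t*)/(T + t*).
g'(t) = 0.42·380·t^-0.58. Setting 0.42·380·t^-0.58 = 380·t^0.42/(31+t) gives 0.42(31+t) = t, so 0.58·t = 0.42×31.
t* = 0.42×31/0.58 = 22.45 min.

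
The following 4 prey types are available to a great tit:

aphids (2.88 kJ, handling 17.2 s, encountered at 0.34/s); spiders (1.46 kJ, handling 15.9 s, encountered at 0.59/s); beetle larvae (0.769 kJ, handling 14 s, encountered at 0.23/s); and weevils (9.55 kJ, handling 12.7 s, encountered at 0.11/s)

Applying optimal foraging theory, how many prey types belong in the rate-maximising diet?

Rank by E/h (kJ/s): weevils 0.752, aphids 0.167, spiders 0.0918, beetle larvae 0.0549. Include each in turn until the next type's E/h falls below the running intake rate.
Rate on top 1: 0.4383. aphids: 0.167 < 0.4383 → exclude; stop.
Optimal diet: weevils — 1 of 4 types.

1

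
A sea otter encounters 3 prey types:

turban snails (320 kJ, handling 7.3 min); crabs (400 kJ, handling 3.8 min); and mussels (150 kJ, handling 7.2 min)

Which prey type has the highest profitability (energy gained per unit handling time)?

In descending order of E/h:
crabs: 400/3.8 = 105 kJ/min
turban snails: 320/7.3 = 43.8 kJ/min
mussels: 150/7.2 = 20.8 kJ/min

crabs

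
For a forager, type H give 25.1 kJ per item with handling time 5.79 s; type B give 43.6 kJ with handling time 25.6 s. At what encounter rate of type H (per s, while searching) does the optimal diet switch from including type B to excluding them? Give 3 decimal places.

0.112 per s

The zero-one rule: include type B iff E₂/h₂ > λE₁/(1+λh₁). Equality gives the switch point.
λE₁h₂ = E₂ + λE₂h₁ ⇒ λ = E₂/(E₁h₂ − E₂h₁) = 43.6/(642.6 − 252.4) = 0.1118 per s.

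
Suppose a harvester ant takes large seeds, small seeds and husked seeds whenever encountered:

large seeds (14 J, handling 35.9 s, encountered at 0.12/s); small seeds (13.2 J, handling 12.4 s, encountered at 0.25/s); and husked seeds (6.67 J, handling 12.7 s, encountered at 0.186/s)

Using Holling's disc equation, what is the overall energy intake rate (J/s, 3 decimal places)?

0.578 J/s

R = (0.12×14 + 0.25×13.2 + 0.186×6.67) / (1 + 0.12×35.9 + 0.25×12.4 + 0.186×12.7) = 6.221/10.77 = 0.5776 J/s.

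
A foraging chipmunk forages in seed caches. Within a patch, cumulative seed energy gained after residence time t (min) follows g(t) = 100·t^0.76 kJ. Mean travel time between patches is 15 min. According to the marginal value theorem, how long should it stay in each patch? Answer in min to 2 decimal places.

47.50 min

Optimal t* satisfies g'(t*) = g(t*)/(T + t*).
g'(t) = 0.76·100·t^-0.24. Setting 0.76·100·t^-0.24 = 100·t^0.76/(15+t) gives 0.76(15+t) = t, so 0.24·t = 0.76×15.
t* = 0.76×15/0.24 = 47.5 min.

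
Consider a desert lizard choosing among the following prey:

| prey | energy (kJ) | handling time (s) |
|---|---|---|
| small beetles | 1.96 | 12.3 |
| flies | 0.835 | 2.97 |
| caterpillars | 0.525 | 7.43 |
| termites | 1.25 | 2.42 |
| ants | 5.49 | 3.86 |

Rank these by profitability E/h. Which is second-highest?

In descending order of E/h:
ants: 5.49/3.86 = 1.42 kJ/s
termites: 1.25/2.42 = 0.517 kJ/s
flies: 0.835/2.97 = 0.281 kJ/s
small beetles: 1.96/12.3 = 0.159 kJ/s
caterpillars: 0.525/7.43 = 0.0707 kJ/s

termites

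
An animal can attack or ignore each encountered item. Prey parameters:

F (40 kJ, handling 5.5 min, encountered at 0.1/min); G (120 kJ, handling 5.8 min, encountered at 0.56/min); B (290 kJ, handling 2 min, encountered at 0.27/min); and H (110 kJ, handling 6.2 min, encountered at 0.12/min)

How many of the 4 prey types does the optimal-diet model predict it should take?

Profitabilities (E/h, kJ/min): B 145, G 20.7, H 17.7, F 7.27. Add prey in this order while the next type's profitability exceeds the intake rate on those already taken.
Rate on top 1: 50.84. G: 20.7 < 50.84 → exclude; stop.
Optimal diet: B — 1 of 4 types.

1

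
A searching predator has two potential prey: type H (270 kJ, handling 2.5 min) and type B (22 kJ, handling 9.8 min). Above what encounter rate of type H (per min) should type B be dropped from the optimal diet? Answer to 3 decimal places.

The zero-one rule: include type B iff E₂/h₂ > λE₁/(1+λh₁). Equality gives the switch point.
λE₁h₂ = E₂ + λE₂h₁ ⇒ λ = E₂/(E₁h₂ − E₂h₁) = 22/(2646 − 55) = 0.008491 per min.

0.008 per min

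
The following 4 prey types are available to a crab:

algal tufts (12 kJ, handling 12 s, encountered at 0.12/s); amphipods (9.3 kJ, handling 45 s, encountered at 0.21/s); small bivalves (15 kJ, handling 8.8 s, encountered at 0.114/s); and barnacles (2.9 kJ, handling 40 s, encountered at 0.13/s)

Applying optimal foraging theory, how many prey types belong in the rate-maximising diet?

Rank by E/h (kJ/s): small bivalves 1.7, algal tufts 1, amphipods 0.207, barnacles 0.0725. Include each in turn until the next type's E/h falls below the running intake rate.
Rate on top 1: 0.8536. algal tufts: 1 > 0.8536 → include.
Rate on top 2: 0.9148. amphipods: 0.207 < 0.9148 → exclude; stop.
Optimal diet: small bivalves, algal tufts — 2 of 4 types.

2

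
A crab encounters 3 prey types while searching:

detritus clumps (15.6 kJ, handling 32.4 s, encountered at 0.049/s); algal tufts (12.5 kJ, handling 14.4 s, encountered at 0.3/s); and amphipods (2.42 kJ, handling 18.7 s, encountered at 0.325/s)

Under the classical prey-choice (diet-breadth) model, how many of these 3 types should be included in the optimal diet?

1

Rank by E/h (kJ/s): algal tufts 0.868, detritus clumps 0.481, amphipods 0.129. Include each in turn until the next type's E/h falls below the running intake rate.
Rate on top 1: 0.7049. detritus clumps: 0.481 < 0.7049 → exclude; stop.
Optimal diet: algal tufts — 1 of 3 types.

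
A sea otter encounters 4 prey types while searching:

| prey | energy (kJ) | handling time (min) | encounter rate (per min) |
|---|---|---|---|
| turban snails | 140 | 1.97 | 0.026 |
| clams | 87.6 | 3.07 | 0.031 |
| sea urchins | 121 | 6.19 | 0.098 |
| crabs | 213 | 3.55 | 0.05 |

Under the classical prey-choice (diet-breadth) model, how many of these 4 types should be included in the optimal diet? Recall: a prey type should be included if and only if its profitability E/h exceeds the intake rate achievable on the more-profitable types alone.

4

Rank by E/h (kJ/min): turban snails 71.1, crabs 60, clams 28.5, sea urchins 19.5. Include each in turn until the next type's E/h falls below the running intake rate.
Rate on top 1: 3.463. crabs: 60 > 3.463 → include.
Rate on top 2: 11.63. clams: 28.5 > 11.63 → include.
Rate on top 3: 12.85. sea urchins: 19.5 > 12.85 → include.
Optimal diet: turban snails, crabs, clams, sea urchins — 4 of 4 types.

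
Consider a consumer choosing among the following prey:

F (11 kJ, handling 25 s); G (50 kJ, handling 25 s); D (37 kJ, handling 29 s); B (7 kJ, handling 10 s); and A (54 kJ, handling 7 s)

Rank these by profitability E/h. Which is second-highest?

G

In descending order of E/h:
A: 54/7 = 7.71 kJ/s
G: 50/25 = 2 kJ/s
D: 37/29 = 1.28 kJ/s
B: 7/10 = 0.7 kJ/s
F: 11/25 = 0.44 kJ/s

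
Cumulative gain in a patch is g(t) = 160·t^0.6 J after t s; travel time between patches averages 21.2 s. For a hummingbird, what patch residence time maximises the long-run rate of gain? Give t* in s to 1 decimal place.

31.8 s

Maximise g(t)/(T+t): set derivative to zero → g'(t)(T+t) = g(t).
g'(t) = 0.6·160·t^-0.4. Setting 0.6·160·t^-0.4 = 160·t^0.6/(21.2+t) gives 0.6(21.2+t) = t, so 0.40·t = 0.6×21.2.
t* = 0.6×21.2/0.40 = 31.8 s.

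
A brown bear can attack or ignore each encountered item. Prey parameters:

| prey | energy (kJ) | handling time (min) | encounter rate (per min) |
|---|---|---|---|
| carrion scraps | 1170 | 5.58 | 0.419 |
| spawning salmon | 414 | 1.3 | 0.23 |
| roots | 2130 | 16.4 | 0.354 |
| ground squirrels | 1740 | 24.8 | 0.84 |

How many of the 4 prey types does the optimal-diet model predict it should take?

E/h in descending order: spawning salmon 318, carrion scraps 210, roots 130, ground squirrels 70.2 kJ/min. The optimal diet is the largest prefix of this list for which every included type satisfies E_i/h_i > R on the types above it.
Rate on top 1: 73.3. carrion scraps: 210 > 73.3 → include.
Rate on top 2: 161. roots: 130 < 161 → exclude; stop.
Optimal diet: spawning salmon, carrion scraps — 2 of 4 types.

2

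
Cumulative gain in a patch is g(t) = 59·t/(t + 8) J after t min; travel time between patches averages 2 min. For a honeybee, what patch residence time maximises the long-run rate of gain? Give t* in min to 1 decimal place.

Optimal t* satisfies g'(t*) = g(t*)/(T + t*).
g'(t) = 59·8/(t + 8)². Setting 59·8/(t+8)² = 59t/[(t+8)(2+t)] gives 8(2+t) = t(t+8), so t² = 8×2 = 16.
t* = √16 = 4 min.

4.0 min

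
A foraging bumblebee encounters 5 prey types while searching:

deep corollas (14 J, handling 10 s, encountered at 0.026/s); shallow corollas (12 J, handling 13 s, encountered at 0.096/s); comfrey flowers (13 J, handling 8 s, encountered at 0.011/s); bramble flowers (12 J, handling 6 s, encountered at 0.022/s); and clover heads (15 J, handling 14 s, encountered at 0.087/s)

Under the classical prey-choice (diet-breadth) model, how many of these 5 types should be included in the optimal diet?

Rank by E/h (J/s): bramble flowers 2, comfrey flowers 1.62, deep corollas 1.4, clover heads 1.07, shallow corollas 0.923. Include each in turn until the next type's E/h falls below the running intake rate.
Rate on top 1: 0.2332. comfrey flowers: 1.62 > 0.2332 → include.
Rate on top 2: 0.3336. deep corollas: 1.4 > 0.3336 → include.
Rate on top 3: 0.5209. clover heads: 1.07 > 0.5209 → include.
Rate on top 4: 0.7695. shallow corollas: 0.923 > 0.7695 → include.
Optimal diet: bramble flowers, comfrey flowers, deep corollas, clover heads, shallow corollas — 5 of 5 types.

5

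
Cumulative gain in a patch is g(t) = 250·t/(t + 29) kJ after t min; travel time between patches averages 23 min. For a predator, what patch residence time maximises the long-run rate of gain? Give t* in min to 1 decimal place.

25.8 min

Optimal t* satisfies g'(t*) = g(t*)/(T + t*).
g'(t) = 250·29/(t + 29)². Setting 250·29/(t+29)² = 250t/[(t+29)(23+t)] gives 29(23+t) = t(t+29), so t² = 29×23 = 667.
t* = √667 = 25.83 min.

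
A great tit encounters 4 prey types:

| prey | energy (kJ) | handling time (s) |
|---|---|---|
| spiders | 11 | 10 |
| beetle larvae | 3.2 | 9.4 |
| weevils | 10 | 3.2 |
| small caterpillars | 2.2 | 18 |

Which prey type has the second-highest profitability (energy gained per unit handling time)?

spiders

Profitability E/h (kJ/s): spiders = 11/10 = 1.1, beetle larvae = 3.2/9.4 = 0.34, weevils = 10/3.2 = 3.12, small caterpillars = 2.2/18 = 0.122.
Ranked: weevils > spiders > beetle larvae > small caterpillars.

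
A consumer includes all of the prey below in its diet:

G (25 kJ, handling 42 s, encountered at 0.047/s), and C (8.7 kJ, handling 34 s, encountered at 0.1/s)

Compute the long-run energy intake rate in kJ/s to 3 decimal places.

0.321 kJ/s

R = Σλ_iE_i / (1 + Σλ_ih_i)
Numerator: 0.047×25 + 0.1×8.7 = 2.045
Denominator: 1 + 0.047×42 + 0.1×34 = 6.374
R = 2.045/6.374 = 0.3208 kJ/s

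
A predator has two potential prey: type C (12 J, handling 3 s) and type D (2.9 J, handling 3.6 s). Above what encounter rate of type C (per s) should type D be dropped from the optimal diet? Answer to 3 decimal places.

0.084 per s

Drop type D once their profitability E₂/h₂ falls below the rate achievable on type C alone: E₂/h₂ = λE₁/(1 + λh₁).
Solve for λ: λE₁h₂ = E₂(1 + λh₁) → λ(E₁h₂ − E₂h₁) = E₂ → λ = E₂/(E₁h₂ − E₂h₁).
λ = 2.9/(12×3.6 − 2.9×3) = 2.9/34.5 = 0.08406 per s.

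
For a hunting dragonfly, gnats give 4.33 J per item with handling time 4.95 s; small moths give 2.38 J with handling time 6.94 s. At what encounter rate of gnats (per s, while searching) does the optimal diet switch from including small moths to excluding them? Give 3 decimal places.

0.130 per s

Drop small moths once their profitability E₂/h₂ falls below the rate achievable on gnats alone: E₂/h₂ = λE₁/(1 + λh₁).
Solve for λ: λE₁h₂ = E₂(1 + λh₁) → λ(E₁h₂ − E₂h₁) = E₂ → λ = E₂/(E₁h₂ − E₂h₁).
λ = 2.38/(4.33×6.94 − 2.38×4.95) = 2.38/18.27 = 0.1303 per s.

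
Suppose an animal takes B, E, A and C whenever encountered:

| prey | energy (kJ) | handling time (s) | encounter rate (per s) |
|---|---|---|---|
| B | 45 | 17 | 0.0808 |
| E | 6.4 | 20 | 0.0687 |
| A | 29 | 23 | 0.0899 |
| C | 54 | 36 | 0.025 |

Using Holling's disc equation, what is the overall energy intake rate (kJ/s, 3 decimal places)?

1.196 kJ/s

Energy encountered per unit search time: 0.0808×45 + 0.0687×6.4 + 0.0899×29 + 0.025×54 = 8.033 kJ/s.
Handling time per unit search time: 0.0808×17 + 0.0687×20 + 0.0899×23 + 0.025×36 = 5.715.
Rate = 8.033/(1 + 5.715) = 1.196 kJ/s.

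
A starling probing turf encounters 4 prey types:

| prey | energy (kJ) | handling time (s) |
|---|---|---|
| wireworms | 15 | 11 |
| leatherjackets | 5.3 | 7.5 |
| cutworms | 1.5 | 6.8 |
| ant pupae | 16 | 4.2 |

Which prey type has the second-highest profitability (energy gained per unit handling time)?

Profitability E/h (kJ/s): wireworms = 15/11 = 1.36, leatherjackets = 5.3/7.5 = 0.707, cutworms = 1.5/6.8 = 0.221, ant pupae = 16/4.2 = 3.81.
Ranked: ant pupae > wireworms > leatherjackets > cutworms.

wireworms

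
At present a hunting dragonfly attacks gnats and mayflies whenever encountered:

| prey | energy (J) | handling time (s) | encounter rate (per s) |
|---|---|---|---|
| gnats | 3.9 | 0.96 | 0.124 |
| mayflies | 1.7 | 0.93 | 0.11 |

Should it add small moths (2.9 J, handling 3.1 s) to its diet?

On gnats and mayflies alone, R = ΣλE/(1+Σλh) = 0.6706/1.221 = 0.5491 J/s.
small moths: E/h = 2.9/3.1 = 0.9355 J/s.
0.9355 > 0.5491, so adding small moths raises the average — include it.

Yes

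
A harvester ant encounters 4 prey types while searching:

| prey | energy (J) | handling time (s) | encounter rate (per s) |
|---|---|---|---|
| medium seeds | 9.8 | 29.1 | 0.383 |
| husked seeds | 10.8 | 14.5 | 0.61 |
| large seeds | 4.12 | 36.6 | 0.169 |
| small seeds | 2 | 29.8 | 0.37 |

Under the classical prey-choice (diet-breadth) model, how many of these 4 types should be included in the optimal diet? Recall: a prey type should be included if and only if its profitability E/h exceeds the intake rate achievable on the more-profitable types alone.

1

E/h in descending order: husked seeds 0.745, medium seeds 0.337, large seeds 0.113, small seeds 0.0671 J/s. The optimal diet is the largest prefix of this list for which every included type satisfies E_i/h_i > R on the types above it.
Rate on top 1: 0.6692. medium seeds: 0.337 < 0.6692 → exclude; stop.
Optimal diet: husked seeds — 1 of 4 types.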